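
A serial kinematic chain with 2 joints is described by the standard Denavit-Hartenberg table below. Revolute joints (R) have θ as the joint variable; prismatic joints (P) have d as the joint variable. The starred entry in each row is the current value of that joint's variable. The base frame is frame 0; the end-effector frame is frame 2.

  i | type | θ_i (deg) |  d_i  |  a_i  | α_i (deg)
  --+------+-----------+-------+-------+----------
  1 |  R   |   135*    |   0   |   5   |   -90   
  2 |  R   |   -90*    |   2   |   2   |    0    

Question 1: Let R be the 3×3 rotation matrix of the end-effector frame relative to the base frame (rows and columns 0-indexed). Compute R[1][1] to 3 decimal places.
End-effector y-axis (col 1 of R) = (-0.7071,0.7071,-0.0000)
R[1][1] = 0.7071

0.707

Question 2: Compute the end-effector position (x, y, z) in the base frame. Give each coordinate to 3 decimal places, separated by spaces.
after link 1: o_1 = (-3.5355, 3.5355, 0.0000)
after link 2: o_2 = (-4.9497, 2.1213, 2.0000)

-4.950 2.121 2.000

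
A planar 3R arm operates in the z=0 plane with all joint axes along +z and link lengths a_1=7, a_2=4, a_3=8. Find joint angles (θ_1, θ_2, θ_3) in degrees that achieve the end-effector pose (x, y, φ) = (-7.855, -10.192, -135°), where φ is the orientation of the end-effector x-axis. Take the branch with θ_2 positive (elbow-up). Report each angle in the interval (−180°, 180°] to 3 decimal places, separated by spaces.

wrist centre = target − a_3·(cos φ, sin φ) = (-2.1981, -4.5351)
cos θ_2 = (25.3994−7²−4²)/(2·7·4) = -0.7072; θ_2 = 135.0038° (elbow-up)
β = atan2(-4.5351,-2.1981) = -115.8591°; ψ = atan2(2.8282,4.1714) = 34.1376°
θ_1 = β − ψ = -149.9967°
θ_3 = φ − θ_1 − θ_2 = -120.0071° (wrapped to (-180°,180°])

-149.997 135.004 -120.007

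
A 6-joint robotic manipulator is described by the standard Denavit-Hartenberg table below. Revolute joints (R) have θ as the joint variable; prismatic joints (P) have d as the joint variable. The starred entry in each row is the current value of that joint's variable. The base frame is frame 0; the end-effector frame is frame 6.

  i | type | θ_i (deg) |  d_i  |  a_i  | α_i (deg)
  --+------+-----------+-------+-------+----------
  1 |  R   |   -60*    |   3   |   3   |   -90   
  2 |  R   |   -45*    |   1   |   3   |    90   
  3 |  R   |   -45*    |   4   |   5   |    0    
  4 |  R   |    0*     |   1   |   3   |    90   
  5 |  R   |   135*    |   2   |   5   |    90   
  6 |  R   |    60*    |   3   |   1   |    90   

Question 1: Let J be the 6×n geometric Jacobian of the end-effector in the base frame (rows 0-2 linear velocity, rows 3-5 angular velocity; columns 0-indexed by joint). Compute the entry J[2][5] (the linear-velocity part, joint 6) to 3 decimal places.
axis z_5 = (-0.5062,-0.1232,0.8536); lever o_n−o_5 = (-2.2624,0.1939,2.2009)
cross product → J_v[:, 5] = (-0.4366,-0.8169,-0.3768)
J_ω[:, 5] = z_5
entry J[2][5] = -0.3768

-0.377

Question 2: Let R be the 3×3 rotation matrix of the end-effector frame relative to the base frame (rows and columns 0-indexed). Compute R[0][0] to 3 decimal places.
End-effector x-axis (col 0 of R) = (-0.7437,0.5634,-0.3598)
R[0][0] = -0.7437

-0.744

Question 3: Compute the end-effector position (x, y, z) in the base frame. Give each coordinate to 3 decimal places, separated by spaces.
-5.196 -1.867 14.590

after link 1: o_1 = (1.5000, -2.5981, 3.0000)
after link 2: o_2 = (3.4267, -3.9352, 5.1213)
after link 3: o_3 = (0.2006, -5.4185, 10.4497)
after link 4: o_4 = (-1.2401, -7.1659, 12.6569)
after link 5: o_5 = (-2.9336, -2.0609, 12.3891)
after link 6: o_6 = (-5.1961, -1.8671, 14.5900)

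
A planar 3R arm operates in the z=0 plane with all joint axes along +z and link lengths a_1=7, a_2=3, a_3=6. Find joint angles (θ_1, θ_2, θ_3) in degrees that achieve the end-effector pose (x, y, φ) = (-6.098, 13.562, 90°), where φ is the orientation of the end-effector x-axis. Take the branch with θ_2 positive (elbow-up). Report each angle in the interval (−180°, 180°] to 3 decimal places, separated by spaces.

119.997 30.010 -60.007

wrist centre = target − a_3·(cos φ, sin φ) = (-6.0980, 7.5620)
cos θ_2 = (94.3694−7²−3²)/(2·7·3) = 0.8659; θ_2 = 30.0099° (elbow-up)
β = atan2(7.5620,-6.0980) = 128.8827°; ψ = atan2(1.5004,9.5978) = 8.8853°
θ_1 = β − ψ = 119.9975°
θ_3 = φ − θ_1 − θ_2 = -60.0073° (wrapped to (-180°,180°])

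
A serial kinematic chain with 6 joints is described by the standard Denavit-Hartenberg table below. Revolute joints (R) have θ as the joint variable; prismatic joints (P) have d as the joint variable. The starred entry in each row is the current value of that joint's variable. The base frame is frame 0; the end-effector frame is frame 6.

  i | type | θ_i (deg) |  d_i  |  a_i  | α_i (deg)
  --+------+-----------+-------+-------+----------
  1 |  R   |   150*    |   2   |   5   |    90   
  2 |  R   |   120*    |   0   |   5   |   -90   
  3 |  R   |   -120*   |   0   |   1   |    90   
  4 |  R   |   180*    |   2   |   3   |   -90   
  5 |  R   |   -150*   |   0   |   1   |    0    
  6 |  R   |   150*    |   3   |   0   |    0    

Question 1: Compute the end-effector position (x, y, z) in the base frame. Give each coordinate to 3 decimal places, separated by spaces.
-6.223 1.016 6.446

after link 1: o_1 = (-4.3301, 2.5000, 2.0000)
after link 2: o_2 = (-2.1651, 1.2500, 6.3301)
after link 3: o_3 = (-1.9486, 2.1250, 5.8971)
after link 4: o_4 = (-3.8481, -0.9330, 5.6962)
after link 5: o_5 = (-3.9731, -0.2835, 4.9462)
after link 6: o_6 = (-6.2231, 1.0155, 6.4462)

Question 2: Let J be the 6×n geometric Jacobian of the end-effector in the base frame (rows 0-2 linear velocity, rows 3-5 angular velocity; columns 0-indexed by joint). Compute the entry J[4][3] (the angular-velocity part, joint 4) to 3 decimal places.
-0.217

axis z_3 = (-0.6250,-0.2165,-0.7500); lever o_n−o_3 = (-4.2745,-1.1095,0.5490)
cross product → J_v[:, 3] = (-0.9510,3.5490,-0.2321)
J_ω[:, 3] = z_3
entry J[4][3] = -0.2165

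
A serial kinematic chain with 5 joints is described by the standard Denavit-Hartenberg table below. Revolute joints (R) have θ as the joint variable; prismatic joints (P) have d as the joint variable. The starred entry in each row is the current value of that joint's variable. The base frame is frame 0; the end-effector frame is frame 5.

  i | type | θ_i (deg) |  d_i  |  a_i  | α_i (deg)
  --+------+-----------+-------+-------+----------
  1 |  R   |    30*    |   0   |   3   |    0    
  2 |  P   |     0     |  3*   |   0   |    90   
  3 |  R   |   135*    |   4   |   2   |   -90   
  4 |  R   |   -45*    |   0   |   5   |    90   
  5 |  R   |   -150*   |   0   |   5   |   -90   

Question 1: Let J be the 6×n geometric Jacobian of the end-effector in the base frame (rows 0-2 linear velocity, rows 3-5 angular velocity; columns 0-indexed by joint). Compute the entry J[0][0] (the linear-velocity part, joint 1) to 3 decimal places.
axis z_0 = ẑ; lever o_n−o_0 = (4.8510,-2.3650,6.5169)
cross product → J_v[:, 0] = (2.3650,4.8510,-0.0000)
J_ω[:, 0] = z_0
entry J[0][0] = 2.3650

2.365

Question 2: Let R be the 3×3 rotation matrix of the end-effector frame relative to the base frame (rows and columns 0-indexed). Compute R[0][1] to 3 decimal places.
-0.787

End-effector y-axis (col 1 of R) = (-0.7866,0.3624,0.5000)
R[0][1] = -0.7866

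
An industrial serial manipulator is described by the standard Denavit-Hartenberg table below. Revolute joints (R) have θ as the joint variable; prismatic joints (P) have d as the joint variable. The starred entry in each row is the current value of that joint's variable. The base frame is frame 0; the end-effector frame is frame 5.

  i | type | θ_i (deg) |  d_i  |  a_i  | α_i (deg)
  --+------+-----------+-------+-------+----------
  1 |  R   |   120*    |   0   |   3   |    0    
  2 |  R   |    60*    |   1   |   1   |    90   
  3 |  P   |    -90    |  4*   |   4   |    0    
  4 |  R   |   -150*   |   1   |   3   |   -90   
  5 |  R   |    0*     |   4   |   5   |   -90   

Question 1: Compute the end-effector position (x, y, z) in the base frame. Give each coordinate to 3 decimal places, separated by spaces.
4.964 7.598 1.928

after link 1: o_1 = (-1.5000, 2.5981, 0.0000)
after link 2: o_2 = (-2.5000, 2.5981, 1.0000)
after link 3: o_3 = (-2.5000, 6.5981, -3.0000)
after link 4: o_4 = (-1.0000, 7.5981, -0.4019)
after link 5: o_5 = (4.9641, 7.5981, 1.9282)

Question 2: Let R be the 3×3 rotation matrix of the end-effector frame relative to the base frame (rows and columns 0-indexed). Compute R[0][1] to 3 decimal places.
End-effector y-axis (col 1 of R) = (-0.8660,0.0000,0.5000)
R[0][1] = -0.8660

-0.866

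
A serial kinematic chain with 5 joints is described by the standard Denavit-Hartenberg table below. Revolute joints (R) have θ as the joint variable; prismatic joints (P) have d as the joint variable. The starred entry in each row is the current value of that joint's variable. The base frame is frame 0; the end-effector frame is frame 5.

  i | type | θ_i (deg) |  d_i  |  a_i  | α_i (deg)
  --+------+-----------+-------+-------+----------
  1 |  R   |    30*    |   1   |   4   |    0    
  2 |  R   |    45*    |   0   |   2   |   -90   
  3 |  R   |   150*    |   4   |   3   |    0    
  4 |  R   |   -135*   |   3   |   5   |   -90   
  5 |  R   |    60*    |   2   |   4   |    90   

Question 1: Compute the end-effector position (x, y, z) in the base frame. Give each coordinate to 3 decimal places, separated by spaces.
1.510 8.369 -4.244

after link 1: o_1 = (3.4641, 2.0000, 1.0000)
after link 2: o_2 = (3.9817, 3.9319, 1.0000)
after link 3: o_3 = (-0.5544, 2.4576, -0.5000)
after link 4: o_4 = (-2.2022, 7.8991, -1.7941)
after link 5: o_5 = (1.5099, 8.3685, -4.2436)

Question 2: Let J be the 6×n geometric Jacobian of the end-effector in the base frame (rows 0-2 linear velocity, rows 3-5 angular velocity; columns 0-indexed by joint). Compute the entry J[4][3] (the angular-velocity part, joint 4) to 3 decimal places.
axis z_3 = (-0.9659,0.2588,0.0000); lever o_n−o_3 = (2.0643,5.9110,-3.7436)
cross product → J_v[:, 3] = (-0.9689,-3.6160,-6.2438)
J_ω[:, 3] = z_3
entry J[4][3] = 0.2588

0.259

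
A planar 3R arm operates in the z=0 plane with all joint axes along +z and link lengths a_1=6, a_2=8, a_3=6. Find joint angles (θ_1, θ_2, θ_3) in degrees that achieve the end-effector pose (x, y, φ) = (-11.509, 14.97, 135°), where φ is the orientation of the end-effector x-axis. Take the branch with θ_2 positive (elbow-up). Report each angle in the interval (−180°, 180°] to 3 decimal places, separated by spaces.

98.223 45.005 -8.228

wrist centre = target − a_3·(cos φ, sin φ) = (-7.2664, 10.7274)
cos θ_2 = (167.8762−6²−8²)/(2·6·8) = 0.7070; θ_2 = 45.0051° (elbow-up)
β = atan2(10.7274,-7.2664) = 124.1124°; ψ = atan2(5.6574,11.6564) = 25.8894°
θ_1 = β − ψ = 98.2230°
θ_3 = φ − θ_1 − θ_2 = -8.2281° (wrapped to (-180°,180°])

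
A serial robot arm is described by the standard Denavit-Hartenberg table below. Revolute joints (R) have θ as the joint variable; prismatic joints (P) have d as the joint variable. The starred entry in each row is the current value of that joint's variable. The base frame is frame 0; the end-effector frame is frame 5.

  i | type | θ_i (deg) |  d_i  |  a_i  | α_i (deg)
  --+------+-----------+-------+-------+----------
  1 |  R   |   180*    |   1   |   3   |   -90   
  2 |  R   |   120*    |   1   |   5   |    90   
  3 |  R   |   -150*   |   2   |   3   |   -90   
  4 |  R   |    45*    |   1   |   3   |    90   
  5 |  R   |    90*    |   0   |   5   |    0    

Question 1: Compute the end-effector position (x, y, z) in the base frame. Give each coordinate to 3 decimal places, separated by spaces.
after link 1: o_1 = (-3.0000, 0.0000, 1.0000)
after link 2: o_2 = (-0.5000, -1.0000, -3.3301)
after link 3: o_3 = (-3.5311, 0.5000, -2.0801)
after link 4: o_4 = (-2.3625, 2.4267, 0.1385)
after link 5: o_5 = (-1.1125, 6.7568, -2.0266)

-1.113 6.757 -2.027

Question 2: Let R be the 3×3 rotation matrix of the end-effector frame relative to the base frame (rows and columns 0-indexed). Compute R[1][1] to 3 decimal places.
-0.354

End-effector y-axis (col 1 of R) = (-0.3062,-0.3536,-0.8839)
R[1][1] = -0.3536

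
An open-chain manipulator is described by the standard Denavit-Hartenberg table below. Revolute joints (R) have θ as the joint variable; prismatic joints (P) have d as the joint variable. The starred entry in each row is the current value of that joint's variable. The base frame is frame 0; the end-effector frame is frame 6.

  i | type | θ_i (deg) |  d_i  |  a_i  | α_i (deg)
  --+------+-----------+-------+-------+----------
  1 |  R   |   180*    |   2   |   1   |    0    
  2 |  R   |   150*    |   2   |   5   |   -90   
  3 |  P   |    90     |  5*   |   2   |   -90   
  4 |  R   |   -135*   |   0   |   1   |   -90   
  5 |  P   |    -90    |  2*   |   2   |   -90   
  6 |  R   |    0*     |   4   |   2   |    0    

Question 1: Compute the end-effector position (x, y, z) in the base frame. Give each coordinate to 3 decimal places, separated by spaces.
after link 1: o_1 = (-1.0000, 0.0000, 2.0000)
after link 2: o_2 = (3.3301, -2.5000, 4.0000)
after link 3: o_3 = (5.8301, 1.8301, 2.0000)
after link 4: o_4 = (6.1837, 2.4425, 2.7071)
after link 5: o_5 = (5.1587, 4.6672, 1.2929)
after link 6: o_6 = (4.8409, 8.1167, 4.1213)

4.841 8.117 4.121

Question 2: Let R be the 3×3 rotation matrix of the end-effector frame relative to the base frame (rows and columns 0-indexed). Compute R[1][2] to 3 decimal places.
0.612

End-effector z-axis (col 2 of R) = (0.3536,0.6124,0.7071)
R[1][2] = 0.6124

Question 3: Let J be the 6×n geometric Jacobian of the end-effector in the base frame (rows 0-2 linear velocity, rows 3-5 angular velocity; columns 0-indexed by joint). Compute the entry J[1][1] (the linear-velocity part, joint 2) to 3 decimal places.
5.841

axis z_1 = (0.0000,0.0000,1.0000); lever o_n−o_1 = (5.8409,8.1167,2.1213)
cross product → J_v[:, 1] = (-8.1167,5.8409,0.0000)
J_ω[:, 1] = z_1
entry J[1][1] = 5.8409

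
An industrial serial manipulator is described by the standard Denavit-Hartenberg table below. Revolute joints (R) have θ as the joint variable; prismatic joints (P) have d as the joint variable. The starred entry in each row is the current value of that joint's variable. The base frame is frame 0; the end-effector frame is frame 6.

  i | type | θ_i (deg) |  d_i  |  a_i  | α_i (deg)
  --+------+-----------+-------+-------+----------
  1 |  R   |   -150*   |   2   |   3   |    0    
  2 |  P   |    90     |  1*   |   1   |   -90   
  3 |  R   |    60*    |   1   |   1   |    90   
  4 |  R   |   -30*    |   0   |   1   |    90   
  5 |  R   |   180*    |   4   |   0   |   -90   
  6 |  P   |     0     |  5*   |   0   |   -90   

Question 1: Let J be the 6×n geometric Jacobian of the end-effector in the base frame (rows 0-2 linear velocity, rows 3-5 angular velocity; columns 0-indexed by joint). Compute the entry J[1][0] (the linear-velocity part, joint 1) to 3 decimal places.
-6.864

axis z_0 = ẑ; lever o_n−o_0 = (-6.8636,-0.0401,0.6160)
cross product → J_v[:, 0] = (0.0401,-6.8636,0.0000)
J_ω[:, 0] = z_0
entry J[1][0] = -6.8636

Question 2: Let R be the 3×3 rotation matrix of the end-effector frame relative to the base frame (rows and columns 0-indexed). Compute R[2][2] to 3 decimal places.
-0.433

End-effector z-axis (col 2 of R) = (0.8750,0.2165,-0.4330)
R[2][2] = -0.4330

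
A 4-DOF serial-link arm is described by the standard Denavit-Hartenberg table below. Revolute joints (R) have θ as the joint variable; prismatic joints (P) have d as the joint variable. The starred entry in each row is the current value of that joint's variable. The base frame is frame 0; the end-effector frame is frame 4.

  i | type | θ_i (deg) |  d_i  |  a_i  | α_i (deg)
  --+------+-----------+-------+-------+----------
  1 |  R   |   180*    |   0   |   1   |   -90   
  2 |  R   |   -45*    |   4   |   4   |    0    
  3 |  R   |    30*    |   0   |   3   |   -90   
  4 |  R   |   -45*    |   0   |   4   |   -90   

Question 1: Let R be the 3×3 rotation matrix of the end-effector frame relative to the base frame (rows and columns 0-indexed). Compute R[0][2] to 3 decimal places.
End-effector z-axis (col 2 of R) = (-0.6830,0.7071,0.1830)
R[0][2] = -0.6830

-0.683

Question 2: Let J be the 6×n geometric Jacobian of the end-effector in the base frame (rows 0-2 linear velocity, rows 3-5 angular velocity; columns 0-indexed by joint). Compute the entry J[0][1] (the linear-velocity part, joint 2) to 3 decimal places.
-4.337

axis z_1 = (-0.0000,-1.0000,0.0000); lever o_n−o_1 = (-8.4583,-6.8284,4.3369)
cross product → J_v[:, 1] = (-4.3369,0.0000,-8.4583)
J_ω[:, 1] = z_1
entry J[0][1] = -4.3369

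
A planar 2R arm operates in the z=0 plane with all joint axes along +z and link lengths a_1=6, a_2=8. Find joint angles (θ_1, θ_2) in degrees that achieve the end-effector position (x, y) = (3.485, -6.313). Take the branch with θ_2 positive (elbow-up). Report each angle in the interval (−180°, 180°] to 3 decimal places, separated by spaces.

-134.998 120.001

cos θ_2 = (51.9992−6²−8²)/(2·6·8) = -0.5000; θ_2 = 120.0006° (elbow-up)
β = atan2(-6.3130,3.4850) = -61.0997°; ψ = atan2(6.9282,1.9999) = 73.8983°
θ_1 = β − ψ = -134.9981°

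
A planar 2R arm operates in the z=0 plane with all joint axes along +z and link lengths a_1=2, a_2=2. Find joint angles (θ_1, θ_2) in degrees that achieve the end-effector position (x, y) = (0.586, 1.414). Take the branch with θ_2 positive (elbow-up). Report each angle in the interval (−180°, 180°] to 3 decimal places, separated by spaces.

-0.012 135.004

cos θ_2 = (2.3428−2²−2²)/(2·2·2) = -0.7072; θ_2 = 135.0036° (elbow-up)
β = atan2(1.4140,0.5860) = 67.4896°; ψ = atan2(1.4141,0.5857) = 67.5018°
θ_1 = β − ψ = -0.0122°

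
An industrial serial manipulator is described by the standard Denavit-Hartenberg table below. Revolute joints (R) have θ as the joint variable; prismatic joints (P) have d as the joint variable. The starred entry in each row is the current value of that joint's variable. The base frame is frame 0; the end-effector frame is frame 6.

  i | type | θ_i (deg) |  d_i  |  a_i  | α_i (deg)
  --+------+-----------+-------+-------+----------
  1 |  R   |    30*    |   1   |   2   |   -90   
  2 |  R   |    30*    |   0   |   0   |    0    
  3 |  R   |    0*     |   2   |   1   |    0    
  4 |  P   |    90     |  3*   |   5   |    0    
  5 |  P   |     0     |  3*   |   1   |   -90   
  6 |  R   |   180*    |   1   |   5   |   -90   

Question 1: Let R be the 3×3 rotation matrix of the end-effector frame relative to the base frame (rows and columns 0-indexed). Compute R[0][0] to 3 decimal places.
End-effector x-axis (col 0 of R) = (0.4330,0.2500,0.8660)
R[0][0] = 0.4330

0.433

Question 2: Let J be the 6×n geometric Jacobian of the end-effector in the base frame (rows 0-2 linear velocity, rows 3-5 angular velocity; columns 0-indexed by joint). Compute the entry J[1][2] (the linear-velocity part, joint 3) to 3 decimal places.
-0.433

axis z_2 = (-0.5000,0.8660,0.0000); lever o_n−o_2 = (-4.4330,6.6782,-0.8660)
cross product → J_v[:, 2] = (-0.7500,-0.4330,0.5000)
J_ω[:, 2] = z_2
entry J[1][2] = -0.4330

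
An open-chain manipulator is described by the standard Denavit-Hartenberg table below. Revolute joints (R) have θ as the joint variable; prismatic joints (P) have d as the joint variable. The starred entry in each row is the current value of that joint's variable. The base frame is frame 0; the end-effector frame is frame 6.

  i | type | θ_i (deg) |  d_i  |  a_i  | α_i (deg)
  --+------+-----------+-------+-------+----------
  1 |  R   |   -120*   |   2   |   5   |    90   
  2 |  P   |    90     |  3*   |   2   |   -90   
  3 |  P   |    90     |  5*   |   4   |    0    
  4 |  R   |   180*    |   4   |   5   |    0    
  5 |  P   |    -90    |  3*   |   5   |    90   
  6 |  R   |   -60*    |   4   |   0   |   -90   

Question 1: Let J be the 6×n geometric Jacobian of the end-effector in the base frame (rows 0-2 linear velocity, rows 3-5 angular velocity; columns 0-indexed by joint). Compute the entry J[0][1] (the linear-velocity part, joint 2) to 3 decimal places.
prismatic axis z_1 = (-0.8660,0.5000,0.0000)
J_v[:, 1] = z_1; J_ω[:, 1] = (0,0,0)
entry J[0][1] = -0.8660

-0.866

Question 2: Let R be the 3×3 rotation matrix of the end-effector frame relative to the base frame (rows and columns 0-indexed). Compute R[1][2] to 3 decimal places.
End-effector z-axis (col 2 of R) = (0.2500,0.4330,-0.8660)
R[1][2] = 0.4330

0.433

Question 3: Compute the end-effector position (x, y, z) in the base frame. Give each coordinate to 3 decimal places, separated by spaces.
3.500 6.062 -1.000

after link 1: o_1 = (-2.5000, -4.3301, 2.0000)
after link 2: o_2 = (-5.0981, -2.8301, 4.0000)
after link 3: o_3 = (0.8660, -0.5000, 4.0000)
after link 4: o_4 = (-1.4641, 5.4641, 4.0000)
after link 5: o_5 = (0.0359, 8.0622, -1.0000)
after link 6: o_6 = (3.5000, 6.0622, -1.0000)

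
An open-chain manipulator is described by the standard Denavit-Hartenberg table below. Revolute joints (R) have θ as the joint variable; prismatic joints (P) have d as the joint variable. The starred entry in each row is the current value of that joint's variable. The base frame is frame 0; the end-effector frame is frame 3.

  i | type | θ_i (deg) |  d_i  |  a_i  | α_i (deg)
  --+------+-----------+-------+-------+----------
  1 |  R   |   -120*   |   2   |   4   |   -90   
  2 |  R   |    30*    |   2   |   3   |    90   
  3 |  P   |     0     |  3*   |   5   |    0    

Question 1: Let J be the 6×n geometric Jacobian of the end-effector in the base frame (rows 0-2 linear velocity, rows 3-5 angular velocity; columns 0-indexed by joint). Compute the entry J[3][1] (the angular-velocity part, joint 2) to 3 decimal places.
0.866

axis z_1 = (0.8660,-0.5000,0.0000); lever o_n−o_1 = (-2.4821,-8.2990,-1.4019)
cross product → J_v[:, 1] = (0.7010,1.2141,-8.4282)
J_ω[:, 1] = z_1
entry J[3][1] = 0.8660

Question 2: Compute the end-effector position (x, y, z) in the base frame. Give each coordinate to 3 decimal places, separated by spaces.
-4.482 -11.763 0.598

after link 1: o_1 = (-2.0000, -3.4641, 2.0000)
after link 2: o_2 = (-1.5670, -6.7141, 0.5000)
after link 3: o_3 = (-4.4821, -11.7631, 0.5981)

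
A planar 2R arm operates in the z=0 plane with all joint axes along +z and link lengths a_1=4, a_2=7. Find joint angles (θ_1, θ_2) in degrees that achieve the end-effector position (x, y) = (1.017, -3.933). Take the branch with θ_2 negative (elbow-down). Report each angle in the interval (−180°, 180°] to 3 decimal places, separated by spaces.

cos θ_2 = (16.5028−4²−7²)/(2·4·7) = -0.8660; θ_2 = -149.9996° (elbow-down)
β = atan2(-3.9330,1.0170) = -75.5020°; ψ = atan2(-3.5000,-2.0622) = -120.5057°
θ_1 = β − ψ = 45.0038°

45.004 -150.000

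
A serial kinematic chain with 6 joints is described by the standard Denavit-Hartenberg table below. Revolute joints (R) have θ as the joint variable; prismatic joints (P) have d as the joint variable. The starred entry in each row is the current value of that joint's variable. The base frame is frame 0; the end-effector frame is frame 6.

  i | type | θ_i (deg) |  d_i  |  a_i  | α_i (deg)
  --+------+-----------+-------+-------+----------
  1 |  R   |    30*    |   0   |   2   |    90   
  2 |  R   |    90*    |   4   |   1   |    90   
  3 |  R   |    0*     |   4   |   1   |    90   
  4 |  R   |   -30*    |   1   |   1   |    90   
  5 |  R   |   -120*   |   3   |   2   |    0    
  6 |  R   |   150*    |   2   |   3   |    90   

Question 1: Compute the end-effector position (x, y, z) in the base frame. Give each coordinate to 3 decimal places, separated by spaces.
after link 1: o_1 = (1.7321, 1.0000, 0.0000)
after link 2: o_2 = (3.7321, -2.4641, 1.0000)
after link 3: o_3 = (7.1962, -0.4641, 2.0000)
after link 4: o_4 = (6.2631, 0.1519, 2.8660)
after link 5: o_5 = (5.3122, -2.3971, 0.5000)
after link 6: o_6 = (1.9372, -2.6136, 1.7500)

1.937 -2.614 1.750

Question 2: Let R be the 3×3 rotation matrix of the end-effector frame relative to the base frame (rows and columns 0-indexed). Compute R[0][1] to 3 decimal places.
End-effector y-axis (col 1 of R) = (-0.7500,-0.4330,-0.5000)
R[0][1] = -0.7500

-0.750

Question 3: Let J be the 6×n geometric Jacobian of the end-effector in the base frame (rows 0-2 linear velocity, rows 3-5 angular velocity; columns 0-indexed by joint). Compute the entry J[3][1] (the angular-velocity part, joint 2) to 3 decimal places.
axis z_1 = (0.5000,-0.8660,0.0000); lever o_n−o_1 = (0.2051,-3.6136,1.7500)
cross product → J_v[:, 1] = (-1.5155,-0.8750,-1.6292)
J_ω[:, 1] = z_1
entry J[3][1] = 0.5000

0.500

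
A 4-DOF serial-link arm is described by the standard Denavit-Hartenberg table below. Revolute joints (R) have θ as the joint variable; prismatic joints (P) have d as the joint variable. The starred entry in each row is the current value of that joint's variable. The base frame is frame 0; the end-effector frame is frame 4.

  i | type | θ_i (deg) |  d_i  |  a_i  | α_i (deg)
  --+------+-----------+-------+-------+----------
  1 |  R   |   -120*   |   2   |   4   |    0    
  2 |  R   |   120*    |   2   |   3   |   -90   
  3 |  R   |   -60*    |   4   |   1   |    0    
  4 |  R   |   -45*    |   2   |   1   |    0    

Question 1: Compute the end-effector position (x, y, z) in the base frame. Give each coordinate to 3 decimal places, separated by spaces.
after link 1: o_1 = (-2.0000, -3.4641, 2.0000)
after link 2: o_2 = (1.0000, -3.4641, 4.0000)
after link 3: o_3 = (1.5000, 0.5359, 4.8660)
after link 4: o_4 = (1.2412, 2.5359, 5.8320)

1.241 2.536 5.832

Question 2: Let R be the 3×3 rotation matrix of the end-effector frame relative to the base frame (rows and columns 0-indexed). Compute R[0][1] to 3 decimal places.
0.966

End-effector y-axis (col 1 of R) = (0.9659,-0.0000,0.2588)
R[0][1] = 0.9659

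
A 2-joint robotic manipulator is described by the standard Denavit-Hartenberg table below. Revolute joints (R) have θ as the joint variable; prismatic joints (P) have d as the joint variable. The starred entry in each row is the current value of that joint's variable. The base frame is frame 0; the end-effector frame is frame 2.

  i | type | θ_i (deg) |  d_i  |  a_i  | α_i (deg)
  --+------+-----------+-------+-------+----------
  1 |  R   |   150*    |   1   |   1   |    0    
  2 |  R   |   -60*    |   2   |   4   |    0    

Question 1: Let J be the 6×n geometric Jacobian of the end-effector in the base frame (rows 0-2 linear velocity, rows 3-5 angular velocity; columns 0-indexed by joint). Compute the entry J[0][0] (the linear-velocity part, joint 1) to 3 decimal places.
-4.500

axis z_0 = ẑ; lever o_n−o_0 = (-0.8660,4.5000,3.0000)
cross product → J_v[:, 0] = (-4.5000,-0.8660,0.0000)
J_ω[:, 0] = z_0
entry J[0][0] = -4.5000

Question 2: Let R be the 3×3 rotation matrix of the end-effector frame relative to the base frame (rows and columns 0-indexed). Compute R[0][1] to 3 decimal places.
End-effector y-axis (col 1 of R) = (-1.0000,-0.0000,0.0000)
R[0][1] = -1.0000

-1.000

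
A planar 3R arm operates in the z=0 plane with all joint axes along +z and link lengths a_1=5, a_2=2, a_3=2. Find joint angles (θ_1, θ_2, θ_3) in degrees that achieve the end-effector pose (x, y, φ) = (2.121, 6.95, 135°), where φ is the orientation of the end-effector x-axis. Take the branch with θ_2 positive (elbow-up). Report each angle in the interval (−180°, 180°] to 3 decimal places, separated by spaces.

45.004 44.998 44.998

wrist centre = target − a_3·(cos φ, sin φ) = (3.5352, 5.5358)
cos θ_2 = (43.1427−5²−2²)/(2·5·2) = 0.7071; θ_2 = 44.9978° (elbow-up)
β = atan2(5.5358,3.5352) = 57.4373°; ψ = atan2(1.4142,6.4143) = 12.4332°
θ_1 = β − ψ = 45.0041°
θ_3 = φ − θ_1 − θ_2 = 44.9981° (wrapped to (-180°,180°])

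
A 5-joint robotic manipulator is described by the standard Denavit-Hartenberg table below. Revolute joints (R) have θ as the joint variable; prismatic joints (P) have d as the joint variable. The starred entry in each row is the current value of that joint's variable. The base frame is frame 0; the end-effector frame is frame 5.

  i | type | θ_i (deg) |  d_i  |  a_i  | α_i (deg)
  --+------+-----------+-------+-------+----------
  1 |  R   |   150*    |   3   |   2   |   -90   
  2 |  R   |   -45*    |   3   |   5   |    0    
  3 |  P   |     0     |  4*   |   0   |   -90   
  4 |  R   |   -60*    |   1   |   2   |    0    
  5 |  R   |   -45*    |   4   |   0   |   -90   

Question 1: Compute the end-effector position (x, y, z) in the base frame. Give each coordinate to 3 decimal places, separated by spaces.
after link 1: o_1 = (-1.7321, 1.0000, 3.0000)
after link 2: o_2 = (-6.2939, 0.1697, 6.5355)
after link 3: o_3 = (-8.2939, -3.2944, 6.5355)
after link 4: o_4 = (-10.3847, -4.0873, 6.5355)
after link 5: o_5 = (-12.8342, -2.6731, 3.7071)

-12.834 -2.673 3.707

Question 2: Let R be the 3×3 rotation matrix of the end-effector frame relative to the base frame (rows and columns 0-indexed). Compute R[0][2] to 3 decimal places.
-0.721

End-effector z-axis (col 2 of R) = (-0.7209,0.1174,0.6830)
R[0][2] = -0.7209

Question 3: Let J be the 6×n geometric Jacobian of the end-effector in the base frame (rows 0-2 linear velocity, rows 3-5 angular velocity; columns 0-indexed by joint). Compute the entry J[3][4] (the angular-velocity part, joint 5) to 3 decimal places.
-0.612

axis z_4 = (-0.6124,0.3536,-0.7071); lever o_n−o_4 = (-2.4495,1.4142,-2.8284)
cross product → J_v[:, 4] = (-0.0000,0.0000,0.0000)
J_ω[:, 4] = z_4
entry J[3][4] = -0.6124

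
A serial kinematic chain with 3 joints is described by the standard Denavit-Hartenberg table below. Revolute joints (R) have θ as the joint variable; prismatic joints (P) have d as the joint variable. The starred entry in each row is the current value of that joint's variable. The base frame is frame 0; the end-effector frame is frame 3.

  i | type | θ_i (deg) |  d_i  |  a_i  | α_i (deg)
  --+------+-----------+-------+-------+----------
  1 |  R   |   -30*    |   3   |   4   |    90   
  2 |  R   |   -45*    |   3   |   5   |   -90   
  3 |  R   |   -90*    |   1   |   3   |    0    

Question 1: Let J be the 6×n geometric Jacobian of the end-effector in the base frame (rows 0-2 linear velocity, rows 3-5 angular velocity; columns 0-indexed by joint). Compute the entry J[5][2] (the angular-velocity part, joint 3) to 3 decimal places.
axis z_2 = (0.6124,-0.3536,0.7071); lever o_n−o_2 = (-0.8876,-2.9516,0.7071)
cross product → J_v[:, 2] = (1.8371,-1.0607,-2.1213)
J_ω[:, 2] = z_2
entry J[5][2] = 0.7071

0.707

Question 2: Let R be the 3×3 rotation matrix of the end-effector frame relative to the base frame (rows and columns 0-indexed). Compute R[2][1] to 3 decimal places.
End-effector y-axis (col 1 of R) = (0.6124,-0.3536,-0.7071)
R[2][1] = -0.7071

-0.707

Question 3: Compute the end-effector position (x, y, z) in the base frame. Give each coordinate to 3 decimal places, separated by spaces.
4.138 -9.317 0.172

after link 1: o_1 = (3.4641, -2.0000, 3.0000)
after link 2: o_2 = (5.0260, -6.3658, -0.5355)
after link 3: o_3 = (4.1383, -9.3175, 0.1716)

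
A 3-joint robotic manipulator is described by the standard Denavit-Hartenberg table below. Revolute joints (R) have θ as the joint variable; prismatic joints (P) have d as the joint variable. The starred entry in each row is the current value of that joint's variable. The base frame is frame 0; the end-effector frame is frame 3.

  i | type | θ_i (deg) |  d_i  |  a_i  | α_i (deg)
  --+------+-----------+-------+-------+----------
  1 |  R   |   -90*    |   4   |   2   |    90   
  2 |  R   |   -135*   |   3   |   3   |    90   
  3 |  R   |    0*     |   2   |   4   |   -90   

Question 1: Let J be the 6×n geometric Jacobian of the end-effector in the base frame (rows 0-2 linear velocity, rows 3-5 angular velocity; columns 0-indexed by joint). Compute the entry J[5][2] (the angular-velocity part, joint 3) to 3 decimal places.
0.707

axis z_2 = (-0.0000,0.7071,0.7071); lever o_n−o_2 = (-0.0000,4.2426,-1.4142)
cross product → J_v[:, 2] = (-4.0000,-0.0000,0.0000)
J_ω[:, 2] = z_2
entry J[5][2] = 0.7071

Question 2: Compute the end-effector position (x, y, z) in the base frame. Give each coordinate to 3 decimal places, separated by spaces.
after link 1: o_1 = (0.0000, -2.0000, 4.0000)
after link 2: o_2 = (-3.0000, 0.1213, 1.8787)
after link 3: o_3 = (-3.0000, 4.3640, 0.4645)

-3.000 4.364 0.464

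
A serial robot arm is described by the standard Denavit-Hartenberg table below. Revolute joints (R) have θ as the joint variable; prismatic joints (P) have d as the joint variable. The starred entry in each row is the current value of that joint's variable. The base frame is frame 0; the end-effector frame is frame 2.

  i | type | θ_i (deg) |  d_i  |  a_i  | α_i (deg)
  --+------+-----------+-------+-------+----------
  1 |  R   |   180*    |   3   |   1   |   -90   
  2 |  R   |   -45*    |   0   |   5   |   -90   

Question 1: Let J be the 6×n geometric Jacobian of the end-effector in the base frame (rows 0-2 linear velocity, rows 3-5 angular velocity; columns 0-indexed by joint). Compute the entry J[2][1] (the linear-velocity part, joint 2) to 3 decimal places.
-3.536

axis z_1 = (-0.0000,-1.0000,0.0000); lever o_n−o_1 = (-3.5355,0.0000,3.5355)
cross product → J_v[:, 1] = (-3.5355,0.0000,-3.5355)
J_ω[:, 1] = z_1
entry J[2][1] = -3.5355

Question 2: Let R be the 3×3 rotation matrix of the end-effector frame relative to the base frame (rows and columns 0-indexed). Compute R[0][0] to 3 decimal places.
End-effector x-axis (col 0 of R) = (-0.7071,0.0000,0.7071)
R[0][0] = -0.7071

-0.707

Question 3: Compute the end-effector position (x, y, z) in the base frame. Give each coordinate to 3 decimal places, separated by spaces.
after link 1: o_1 = (-1.0000, 0.0000, 3.0000)
after link 2: o_2 = (-4.5355, 0.0000, 6.5355)

-4.536 0.000 6.536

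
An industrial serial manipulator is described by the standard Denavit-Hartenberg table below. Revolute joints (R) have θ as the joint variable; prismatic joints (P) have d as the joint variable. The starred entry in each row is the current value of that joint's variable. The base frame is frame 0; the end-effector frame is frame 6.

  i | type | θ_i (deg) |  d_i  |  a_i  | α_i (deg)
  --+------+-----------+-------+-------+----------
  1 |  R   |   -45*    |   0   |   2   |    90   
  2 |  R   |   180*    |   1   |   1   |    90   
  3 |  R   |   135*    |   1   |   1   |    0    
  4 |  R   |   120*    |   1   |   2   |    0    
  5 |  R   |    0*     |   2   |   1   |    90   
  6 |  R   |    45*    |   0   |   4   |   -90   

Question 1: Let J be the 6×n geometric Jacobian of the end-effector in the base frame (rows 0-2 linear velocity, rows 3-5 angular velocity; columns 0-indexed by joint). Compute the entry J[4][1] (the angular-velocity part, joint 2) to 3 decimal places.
-0.707

axis z_1 = (-0.7071,-0.7071,0.0000); lever o_n−o_1 = (3.6334,1.9142,6.8284)
cross product → J_v[:, 1] = (-4.8284,4.8284,1.2156)
J_ω[:, 1] = z_1
entry J[4][1] = -0.7071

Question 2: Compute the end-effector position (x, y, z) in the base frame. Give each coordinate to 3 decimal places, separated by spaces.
5.048 0.500 6.828

after link 1: o_1 = (1.4142, -1.4142, 0.0000)
after link 2: o_2 = (0.0000, -1.4142, 0.0000)
after link 3: o_3 = (0.0000, -2.4142, 1.0000)
after link 4: o_4 = (1.7321, -1.4142, 2.0000)
after link 5: o_5 = (2.5981, -0.9142, 4.0000)
after link 6: o_6 = (5.0476, 0.5000, 6.8284)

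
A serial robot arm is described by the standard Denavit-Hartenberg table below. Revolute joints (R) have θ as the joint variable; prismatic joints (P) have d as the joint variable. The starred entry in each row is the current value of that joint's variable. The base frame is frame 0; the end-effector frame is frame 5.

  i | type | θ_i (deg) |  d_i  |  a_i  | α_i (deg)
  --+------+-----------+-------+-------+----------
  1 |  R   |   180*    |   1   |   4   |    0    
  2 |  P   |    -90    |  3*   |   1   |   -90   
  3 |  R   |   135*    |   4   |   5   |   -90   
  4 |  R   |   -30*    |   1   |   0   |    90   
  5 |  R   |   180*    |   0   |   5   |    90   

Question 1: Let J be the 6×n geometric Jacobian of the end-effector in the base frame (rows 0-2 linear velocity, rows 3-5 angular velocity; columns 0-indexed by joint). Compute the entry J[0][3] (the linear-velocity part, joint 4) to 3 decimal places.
-4.330

axis z_3 = (-0.0000,-0.7071,0.7071); lever o_n−o_3 = (2.5000,2.3548,3.7690)
cross product → J_v[:, 3] = (-4.3301,1.7678,1.7678)
J_ω[:, 3] = z_3
entry J[0][3] = -4.3301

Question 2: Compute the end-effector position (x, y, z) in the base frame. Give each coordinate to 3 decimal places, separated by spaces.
after link 1: o_1 = (-4.0000, 0.0000, 1.0000)
after link 2: o_2 = (-4.0000, 1.0000, 4.0000)
after link 3: o_3 = (-8.0000, -2.5355, 0.4645)
after link 4: o_4 = (-8.0000, -3.2426, 1.1716)
after link 5: o_5 = (-5.5000, -0.1808, 4.2334)

-5.500 -0.181 4.233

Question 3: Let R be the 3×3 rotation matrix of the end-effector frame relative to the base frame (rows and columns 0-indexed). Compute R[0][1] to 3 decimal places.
End-effector y-axis (col 1 of R) = (-0.8660,0.3536,0.3536)
R[0][1] = -0.8660

-0.866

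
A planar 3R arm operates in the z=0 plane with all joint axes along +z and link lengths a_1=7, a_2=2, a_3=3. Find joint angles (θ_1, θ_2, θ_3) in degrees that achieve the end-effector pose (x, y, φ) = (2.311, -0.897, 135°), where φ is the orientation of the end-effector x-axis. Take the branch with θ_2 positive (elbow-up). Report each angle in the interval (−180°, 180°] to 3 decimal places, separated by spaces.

wrist centre = target − a_3·(cos φ, sin φ) = (4.4323, -3.0183)
cos θ_2 = (28.7557−7²−2²)/(2·7·2) = -0.8659; θ_2 = 149.9819° (elbow-up)
β = atan2(-3.0183,4.4323) = -34.2541°; ψ = atan2(1.0005,5.2683) = 10.7535°
θ_1 = β − ψ = -45.0076°
θ_3 = φ − θ_1 − θ_2 = 30.0257° (wrapped to (-180°,180°])

-45.008 149.982 30.026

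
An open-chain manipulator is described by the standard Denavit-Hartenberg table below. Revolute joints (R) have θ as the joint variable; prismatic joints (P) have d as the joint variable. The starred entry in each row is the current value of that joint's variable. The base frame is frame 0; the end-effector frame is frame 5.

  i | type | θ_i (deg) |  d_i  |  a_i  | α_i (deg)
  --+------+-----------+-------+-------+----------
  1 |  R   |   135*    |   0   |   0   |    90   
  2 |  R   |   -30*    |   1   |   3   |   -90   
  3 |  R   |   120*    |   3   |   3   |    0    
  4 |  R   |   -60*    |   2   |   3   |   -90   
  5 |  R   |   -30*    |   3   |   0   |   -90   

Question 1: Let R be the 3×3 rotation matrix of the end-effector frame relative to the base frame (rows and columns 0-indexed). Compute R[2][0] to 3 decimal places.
End-effector x-axis (col 0 of R) = (-0.9723,-0.0884,0.2165)
R[2][0] = 0.2165

0.217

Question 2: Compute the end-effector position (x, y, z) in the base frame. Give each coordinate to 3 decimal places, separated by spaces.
-6.042 -2.014 4.129

after link 1: o_1 = (0.0000, 0.0000, 0.0000)
after link 2: o_2 = (-1.1300, 2.5442, -1.5000)
after link 3: o_3 = (-3.1092, 0.8492, 1.8481)
after link 4: o_4 = (-6.5720, 0.6378, 2.8301)
after link 5: o_5 = (-6.0417, -2.0139, 4.1292)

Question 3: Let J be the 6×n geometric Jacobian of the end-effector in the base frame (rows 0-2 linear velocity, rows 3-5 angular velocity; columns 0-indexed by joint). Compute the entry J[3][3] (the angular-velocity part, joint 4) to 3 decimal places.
-0.354

axis z_3 = (-0.3536,0.3536,0.8660); lever o_n−o_3 = (-2.9325,-2.8631,2.2811)
cross product → J_v[:, 3] = (3.2860,-1.7331,2.0490)
J_ω[:, 3] = z_3
entry J[3][3] = -0.3536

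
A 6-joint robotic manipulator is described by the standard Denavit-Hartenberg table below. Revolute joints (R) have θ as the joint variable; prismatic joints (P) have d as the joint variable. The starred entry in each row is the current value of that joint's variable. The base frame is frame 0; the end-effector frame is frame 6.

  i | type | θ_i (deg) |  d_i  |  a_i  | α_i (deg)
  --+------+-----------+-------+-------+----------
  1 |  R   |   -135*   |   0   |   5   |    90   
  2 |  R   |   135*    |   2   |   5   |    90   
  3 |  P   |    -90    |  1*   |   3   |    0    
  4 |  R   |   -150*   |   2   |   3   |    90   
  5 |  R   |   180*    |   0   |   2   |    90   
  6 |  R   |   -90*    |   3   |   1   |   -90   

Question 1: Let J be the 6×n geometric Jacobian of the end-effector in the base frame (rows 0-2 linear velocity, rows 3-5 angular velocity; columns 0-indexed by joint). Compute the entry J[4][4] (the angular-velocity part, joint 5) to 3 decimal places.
axis z_4 = (0.0795,0.7866,0.6124); lever o_n−o_4 = (0.1453,-3.0113,2.2161)
cross product → J_v[:, 4] = (3.5871,-0.0871,-0.3536)
J_ω[:, 4] = z_4
entry J[4][4] = 0.7866

0.787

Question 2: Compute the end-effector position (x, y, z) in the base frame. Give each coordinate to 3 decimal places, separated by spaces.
-4.270 -5.167 6.812

after link 1: o_1 = (-3.5355, -3.5355, 0.0000)
after link 2: o_2 = (-2.4497, 0.3787, 3.5355)
after link 3: o_3 = (-0.8284, -2.2426, 4.2426)
after link 4: o_4 = (-4.4155, -2.1555, 4.5962)
after link 5: o_5 = (-2.6908, -2.8803, 5.3033)
after link 6: o_6 = (-4.2703, -5.1668, 6.8122)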